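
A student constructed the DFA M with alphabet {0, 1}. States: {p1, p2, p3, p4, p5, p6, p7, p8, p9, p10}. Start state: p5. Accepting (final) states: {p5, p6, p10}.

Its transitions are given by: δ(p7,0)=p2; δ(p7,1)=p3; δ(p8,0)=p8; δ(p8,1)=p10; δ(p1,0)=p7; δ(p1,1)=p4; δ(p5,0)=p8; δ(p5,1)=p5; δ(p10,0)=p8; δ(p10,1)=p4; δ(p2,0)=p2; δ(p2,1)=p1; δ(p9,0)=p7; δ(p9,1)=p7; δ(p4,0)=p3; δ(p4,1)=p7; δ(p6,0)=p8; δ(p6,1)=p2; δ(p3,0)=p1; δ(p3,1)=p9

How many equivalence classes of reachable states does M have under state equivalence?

First remove the unreachable states {p6}; 9 states remain.
Initial partition by acceptance: {p5,p10} | {p1,p2,p3,p4,p7,p8,p9}.
Split {p5,p10} by δ(·,1) → {p5} and {p10}.
Refine {p1,p2,p3,p4,p7,p8,p9} on symbol 1: members go to different blocks, giving {p1,p2,p3,p4,p7,p9} and {p8}.
Stable partition: {p5} | {p1,p2,p3,p4,p7,p9} | {p10} | {p8} — 4 equivalence classes.

4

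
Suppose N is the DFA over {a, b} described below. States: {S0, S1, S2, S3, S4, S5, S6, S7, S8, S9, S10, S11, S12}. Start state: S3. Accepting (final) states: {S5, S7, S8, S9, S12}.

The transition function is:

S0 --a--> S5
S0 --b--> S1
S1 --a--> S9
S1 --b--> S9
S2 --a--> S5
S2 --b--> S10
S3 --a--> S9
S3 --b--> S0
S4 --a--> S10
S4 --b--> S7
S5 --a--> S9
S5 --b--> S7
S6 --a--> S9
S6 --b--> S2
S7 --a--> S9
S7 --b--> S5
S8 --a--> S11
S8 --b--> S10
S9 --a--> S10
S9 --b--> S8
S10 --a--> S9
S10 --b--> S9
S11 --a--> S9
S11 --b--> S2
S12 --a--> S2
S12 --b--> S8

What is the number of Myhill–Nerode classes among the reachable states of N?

States {S4,S6,S12} cannot be reached from the start state, so discard them.
Initial partition by acceptance: {S5,S7,S8,S9} | {S0,S1,S2,S3,S10,S11}.
Split {S5,S7,S8,S9} by δ(·,a) → {S5,S7} and {S8,S9}.
On input a, block {S0,S1,S2,S3,S10,S11} splits into {S1,S3,S10,S11} and {S0,S2}.
Split {S1,S3,S10,S11} by δ(·,b) → {S1,S10} and {S3,S11}.
Refine {S8,S9} on symbol a: members go to different blocks, giving {S8} and {S9}.
No further refinement is possible. Final partition (6 blocks): {S5,S7} | {S1,S10} | {S8} | {S0,S2} | {S3,S11} | {S9}.

6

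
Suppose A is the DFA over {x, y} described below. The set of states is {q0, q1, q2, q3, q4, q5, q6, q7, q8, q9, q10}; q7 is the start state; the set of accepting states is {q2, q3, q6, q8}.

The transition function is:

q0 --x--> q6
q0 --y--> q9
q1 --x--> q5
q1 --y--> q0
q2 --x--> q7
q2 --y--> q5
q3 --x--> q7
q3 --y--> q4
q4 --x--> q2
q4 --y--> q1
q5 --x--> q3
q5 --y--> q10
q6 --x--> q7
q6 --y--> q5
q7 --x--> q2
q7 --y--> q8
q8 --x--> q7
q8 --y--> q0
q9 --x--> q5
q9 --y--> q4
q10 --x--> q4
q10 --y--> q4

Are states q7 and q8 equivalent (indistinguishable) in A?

Initial partition by acceptance: {q2,q3,q6,q8} | {q0,q1,q4,q5,q7,q9,q10}.
On input x, block {q0,q1,q4,q5,q7,q9,q10} splits into {q0,q4,q5,q7} and {q1,q9,q10}.
Refine {q0,q4,q5,q7} on symbol y: members go to different blocks, giving {q0,q4,q5} and {q7}.
No further refinement is possible. Final partition (4 blocks): {q2,q3,q6,q8} | {q0,q4,q5} | {q1,q9,q10} | {q7}.
q7 and q8 end up in different blocks, so they are distinguishable. For instance, the string 'ε' is accepted from only q8.

No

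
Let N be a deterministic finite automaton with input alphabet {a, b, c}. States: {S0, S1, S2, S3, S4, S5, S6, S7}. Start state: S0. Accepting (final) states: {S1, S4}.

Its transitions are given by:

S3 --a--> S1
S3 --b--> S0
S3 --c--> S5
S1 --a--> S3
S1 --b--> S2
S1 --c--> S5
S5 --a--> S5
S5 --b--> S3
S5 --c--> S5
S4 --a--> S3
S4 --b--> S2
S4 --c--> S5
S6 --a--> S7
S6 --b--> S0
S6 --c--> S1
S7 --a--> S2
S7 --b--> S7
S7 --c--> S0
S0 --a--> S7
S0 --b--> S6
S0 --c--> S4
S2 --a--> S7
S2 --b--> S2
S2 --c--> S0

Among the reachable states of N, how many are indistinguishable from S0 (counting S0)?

P0 = {S1,S4} | {S0,S2,S3,S5,S6,S7}.
On input a, block {S0,S2,S3,S5,S6,S7} splits into {S0,S2,S5,S6,S7} and {S3}.
Refine {S0,S2,S5,S6,S7} on symbol b: members go to different blocks, giving {S0,S2,S6,S7} and {S5}.
On input c, block {S0,S2,S6,S7} splits into {S0,S6} and {S2,S7}.
The partition is now stable with 5 blocks: {S1,S4} | {S0,S6} | {S3} | {S5} | {S2,S7}.
State S0 belongs to the block {S0,S6}, which has 2 states.

2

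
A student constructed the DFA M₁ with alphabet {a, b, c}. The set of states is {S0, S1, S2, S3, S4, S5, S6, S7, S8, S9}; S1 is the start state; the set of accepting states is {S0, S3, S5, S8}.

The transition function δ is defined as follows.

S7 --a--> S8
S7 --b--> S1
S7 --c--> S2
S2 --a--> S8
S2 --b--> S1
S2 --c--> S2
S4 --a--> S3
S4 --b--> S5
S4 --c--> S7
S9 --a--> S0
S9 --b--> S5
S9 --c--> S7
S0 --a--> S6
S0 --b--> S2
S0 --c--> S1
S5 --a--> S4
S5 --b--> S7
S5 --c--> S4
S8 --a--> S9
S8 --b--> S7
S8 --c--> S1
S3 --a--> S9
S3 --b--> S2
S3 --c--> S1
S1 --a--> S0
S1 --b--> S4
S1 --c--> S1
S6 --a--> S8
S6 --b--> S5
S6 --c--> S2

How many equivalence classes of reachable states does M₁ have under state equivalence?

Start with accepting vs non-accepting: {S0,S3,S5,S8} | {S1,S2,S4,S6,S7,S9}.
Split {S1,S2,S4,S6,S7,S9} by δ(·,b) → {S1,S2,S7} and {S4,S6,S9}.
Refine {S0,S3,S5,S8} on symbol c: members go to different blocks, giving {S0,S3,S8} and {S5}.
Split {S1,S2,S7} by δ(·,b) → {S2,S7} and {S1}.
Stable partition: {S0,S3,S8} | {S2,S7} | {S4,S6,S9} | {S5} | {S1} — 5 equivalence classes.

5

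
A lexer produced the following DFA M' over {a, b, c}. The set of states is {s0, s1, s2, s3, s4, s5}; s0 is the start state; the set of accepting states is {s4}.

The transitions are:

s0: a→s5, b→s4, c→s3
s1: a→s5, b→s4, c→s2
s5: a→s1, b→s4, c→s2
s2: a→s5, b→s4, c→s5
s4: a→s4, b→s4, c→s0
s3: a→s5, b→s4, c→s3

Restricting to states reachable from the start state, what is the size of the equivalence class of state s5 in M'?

5

All states are reachable from the start state.
P0 = {s4} | {s0,s1,s2,s3,s5}.
No further refinement is possible. Final partition (2 blocks): {s4} | {s0,s1,s2,s3,s5}.
State s5 belongs to the block {s0,s1,s2,s3,s5}, which has 5 states.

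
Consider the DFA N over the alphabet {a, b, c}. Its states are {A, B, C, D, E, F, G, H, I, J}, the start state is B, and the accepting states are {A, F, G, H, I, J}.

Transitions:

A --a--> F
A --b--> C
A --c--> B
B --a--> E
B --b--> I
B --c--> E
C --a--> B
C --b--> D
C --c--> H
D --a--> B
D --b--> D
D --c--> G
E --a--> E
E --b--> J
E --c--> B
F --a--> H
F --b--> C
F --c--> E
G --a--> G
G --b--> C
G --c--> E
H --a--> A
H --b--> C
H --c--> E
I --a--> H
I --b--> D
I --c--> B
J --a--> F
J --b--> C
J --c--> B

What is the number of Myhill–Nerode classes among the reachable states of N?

All states are reachable from the start state.
Start with accepting vs non-accepting: {A,F,G,H,I,J} | {B,C,D,E}.
Split {B,C,D,E} by δ(·,b) → {B,E} and {C,D}.
No further refinement is possible. Final partition (3 blocks): {A,F,G,H,I,J} | {B,E} | {C,D}.

3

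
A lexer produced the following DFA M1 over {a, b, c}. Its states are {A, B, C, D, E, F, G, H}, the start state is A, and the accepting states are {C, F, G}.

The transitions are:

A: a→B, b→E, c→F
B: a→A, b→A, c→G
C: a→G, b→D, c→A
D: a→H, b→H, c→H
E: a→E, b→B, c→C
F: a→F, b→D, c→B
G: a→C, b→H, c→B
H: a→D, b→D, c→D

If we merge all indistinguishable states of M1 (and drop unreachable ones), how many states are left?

3

P0 = {C,F,G} | {A,B,D,E,H}.
Split {A,B,D,E,H} by δ(·,c) → {A,B,E} and {D,H}.
The partition is now stable with 3 blocks: {C,F,G} | {A,B,E} | {D,H}.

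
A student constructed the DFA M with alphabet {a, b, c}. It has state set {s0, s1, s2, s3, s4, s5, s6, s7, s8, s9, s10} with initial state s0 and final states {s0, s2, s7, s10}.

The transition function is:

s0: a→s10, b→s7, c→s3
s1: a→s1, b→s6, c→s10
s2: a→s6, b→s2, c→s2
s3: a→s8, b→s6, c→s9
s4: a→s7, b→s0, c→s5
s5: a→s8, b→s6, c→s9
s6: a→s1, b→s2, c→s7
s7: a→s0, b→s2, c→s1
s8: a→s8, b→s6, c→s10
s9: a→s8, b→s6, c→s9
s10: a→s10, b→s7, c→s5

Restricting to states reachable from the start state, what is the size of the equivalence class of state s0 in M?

2

States {s4} cannot be reached from the start state, so discard them.
P0 = {s0,s2,s7,s10} | {s1,s3,s5,s6,s8,s9}.
Refine {s0,s2,s7,s10} on symbol a: members go to different blocks, giving {s0,s7,s10} and {s2}.
On input b, block {s0,s7,s10} splits into {s0,s10} and {s7}.
Split {s1,s3,s5,s6,s8,s9} by δ(·,b) → {s1,s3,s5,s8,s9} and {s6}.
On input c, block {s1,s3,s5,s8,s9} splits into {s3,s5,s9} and {s1,s8}.
Stable partition: {s0,s10} | {s3,s5,s9} | {s2} | {s7} | {s6} | {s1,s8} — 6 equivalence classes.
State s0 belongs to the block {s0,s10}, which has 2 states.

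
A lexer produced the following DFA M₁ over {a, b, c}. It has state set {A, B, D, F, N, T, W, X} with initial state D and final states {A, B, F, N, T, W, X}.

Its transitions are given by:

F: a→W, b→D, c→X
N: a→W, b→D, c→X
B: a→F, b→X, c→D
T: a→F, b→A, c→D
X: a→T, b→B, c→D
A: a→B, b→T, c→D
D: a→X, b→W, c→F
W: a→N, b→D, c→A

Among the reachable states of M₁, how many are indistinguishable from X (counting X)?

P0 = {A,B,F,N,T,W,X} | {D}.
On input b, block {A,B,F,N,T,W,X} splits into {A,B,T,X} and {F,N,W}.
Refine {A,B,T,X} on symbol a: members go to different blocks, giving {A,X} and {B,T}.
No further refinement is possible. Final partition (4 blocks): {A,X} | {D} | {F,N,W} | {B,T}.
The equivalence class containing X is {A,X}, of size 2.

2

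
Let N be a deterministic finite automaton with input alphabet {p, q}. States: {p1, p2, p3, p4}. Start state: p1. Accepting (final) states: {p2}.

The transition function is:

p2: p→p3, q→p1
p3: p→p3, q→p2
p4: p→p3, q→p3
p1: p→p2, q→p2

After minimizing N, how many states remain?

3

First remove the unreachable states {p4}; 3 states remain.
Initial partition by acceptance: {p2} | {p1,p3}.
Split {p1,p3} by δ(·,p) → {p1} and {p3}.
Stable partition: {p2} | {p1} | {p3} — 3 equivalence classes.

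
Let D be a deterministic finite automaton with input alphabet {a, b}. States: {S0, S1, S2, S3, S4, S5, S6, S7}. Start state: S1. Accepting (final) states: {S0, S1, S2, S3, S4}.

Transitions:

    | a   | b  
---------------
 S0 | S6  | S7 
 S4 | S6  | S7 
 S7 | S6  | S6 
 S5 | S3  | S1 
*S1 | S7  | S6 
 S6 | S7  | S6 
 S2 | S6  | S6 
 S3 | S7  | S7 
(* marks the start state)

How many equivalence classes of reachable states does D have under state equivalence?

States {S0,S2,S3,S4,S5} cannot be reached from the start state, so discard them.
P0 = {S1} | {S6,S7}.
No further refinement is possible. Final partition (2 blocks): {S1} | {S6,S7}.

2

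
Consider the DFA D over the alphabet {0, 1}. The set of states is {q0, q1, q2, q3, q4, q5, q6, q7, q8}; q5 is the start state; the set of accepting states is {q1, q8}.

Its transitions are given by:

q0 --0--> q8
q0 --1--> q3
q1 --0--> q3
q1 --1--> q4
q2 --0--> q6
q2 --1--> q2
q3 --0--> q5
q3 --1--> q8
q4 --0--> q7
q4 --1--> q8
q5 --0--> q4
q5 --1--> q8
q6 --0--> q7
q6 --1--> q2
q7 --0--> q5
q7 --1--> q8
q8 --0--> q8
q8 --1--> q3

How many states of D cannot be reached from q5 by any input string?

Starting at q5 and following transitions, the reachable set is {q3, q4, q5, q7, q8}. That leaves q0, q1, q2, q6 unreachable — 4 in total.

4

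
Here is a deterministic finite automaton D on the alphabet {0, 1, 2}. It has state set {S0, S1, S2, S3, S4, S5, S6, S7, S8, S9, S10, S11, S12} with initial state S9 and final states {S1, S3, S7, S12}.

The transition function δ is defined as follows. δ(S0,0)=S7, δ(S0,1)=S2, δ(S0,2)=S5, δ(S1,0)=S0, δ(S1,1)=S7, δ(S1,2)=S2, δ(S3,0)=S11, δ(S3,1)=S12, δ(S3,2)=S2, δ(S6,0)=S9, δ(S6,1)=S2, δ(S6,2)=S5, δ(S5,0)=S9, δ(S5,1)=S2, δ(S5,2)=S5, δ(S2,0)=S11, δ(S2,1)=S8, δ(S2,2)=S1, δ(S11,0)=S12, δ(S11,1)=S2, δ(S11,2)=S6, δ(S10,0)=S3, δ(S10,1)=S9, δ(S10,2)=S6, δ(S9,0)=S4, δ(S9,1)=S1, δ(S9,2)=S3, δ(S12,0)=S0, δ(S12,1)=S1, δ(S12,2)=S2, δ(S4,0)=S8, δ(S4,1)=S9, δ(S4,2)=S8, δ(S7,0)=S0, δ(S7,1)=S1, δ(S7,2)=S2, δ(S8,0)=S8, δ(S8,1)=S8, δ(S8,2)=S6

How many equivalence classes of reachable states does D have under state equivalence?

States {S10} cannot be reached from the start state, so discard them.
Initial partition by acceptance: {S1,S3,S7,S12} | {S0,S2,S4,S5,S6,S8,S9,S11}.
On input 0, block {S0,S2,S4,S5,S6,S8,S9,S11} splits into {S2,S4,S5,S6,S8,S9} and {S0,S11}.
Refine {S2,S4,S5,S6,S8,S9} on symbol 0: members go to different blocks, giving {S4,S5,S6,S8,S9} and {S2}.
Refine {S4,S5,S6,S8,S9} on symbol 1: members go to different blocks, giving {S4,S8} and {S5,S6} and {S9}.
On input 1, block {S4,S8} splits into {S4} and {S8}.
No further refinement is possible. Final partition (7 blocks): {S1,S3,S7,S12} | {S4} | {S0,S11} | {S2} | {S5,S6} | {S9} | {S8}.

7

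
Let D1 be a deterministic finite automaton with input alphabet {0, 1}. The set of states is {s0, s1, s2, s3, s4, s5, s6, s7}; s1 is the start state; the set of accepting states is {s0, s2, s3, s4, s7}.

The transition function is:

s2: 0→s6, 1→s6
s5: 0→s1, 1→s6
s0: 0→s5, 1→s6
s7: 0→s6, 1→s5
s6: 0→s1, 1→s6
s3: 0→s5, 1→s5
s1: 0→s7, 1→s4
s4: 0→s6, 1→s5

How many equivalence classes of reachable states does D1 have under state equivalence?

3

Reachable states from the start: {s1,s4,s5,s6,s7}. Unreachable: {s0,s2,s3} — drop them.
P0 = {s4,s7} | {s1,s5,s6}.
On input 0, block {s1,s5,s6} splits into {s5,s6} and {s1}.
The partition is now stable with 3 blocks: {s4,s7} | {s5,s6} | {s1}.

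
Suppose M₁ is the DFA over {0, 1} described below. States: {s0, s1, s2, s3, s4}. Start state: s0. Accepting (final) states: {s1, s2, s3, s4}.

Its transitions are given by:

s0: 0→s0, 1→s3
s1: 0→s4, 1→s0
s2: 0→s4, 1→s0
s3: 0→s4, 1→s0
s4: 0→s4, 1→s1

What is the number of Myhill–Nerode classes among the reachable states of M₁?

3

First remove the unreachable states {s2}; 4 states remain.
Initial partition by acceptance: {s1,s3,s4} | {s0}.
On input 1, block {s1,s3,s4} splits into {s1,s3} and {s4}.
Stable partition: {s1,s3} | {s0} | {s4} — 3 equivalence classes.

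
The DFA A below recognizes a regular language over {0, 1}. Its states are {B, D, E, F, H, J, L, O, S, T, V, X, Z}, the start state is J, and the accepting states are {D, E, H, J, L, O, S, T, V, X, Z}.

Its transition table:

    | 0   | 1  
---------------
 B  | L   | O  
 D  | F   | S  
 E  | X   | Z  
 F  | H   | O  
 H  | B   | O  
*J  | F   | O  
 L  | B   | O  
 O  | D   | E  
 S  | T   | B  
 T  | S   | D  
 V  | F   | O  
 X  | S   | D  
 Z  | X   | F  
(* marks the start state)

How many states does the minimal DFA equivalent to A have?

Reachable states from the start: {B,D,E,F,H,J,L,O,S,T,X,Z}. Unreachable: {V} — drop them.
Start with accepting vs non-accepting: {D,E,H,J,L,O,S,T,X,Z} | {B,F}.
On input 0, block {D,E,H,J,L,O,S,T,X,Z} splits into {E,O,S,T,X,Z} and {D,H,J,L}.
Split {E,O,S,T,X,Z} by δ(·,0) → {E,S,T,X,Z} and {O}.
Split {E,S,T,X,Z} by δ(·,1) → {T,X} and {S,Z} and {E}.
On input 1, block {D,H,J,L} splits into {H,J,L} and {D}.
Stable partition: {T,X} | {B,F} | {H,J,L} | {O} | {S,Z} | {E} | {D} — 7 equivalence classes.

7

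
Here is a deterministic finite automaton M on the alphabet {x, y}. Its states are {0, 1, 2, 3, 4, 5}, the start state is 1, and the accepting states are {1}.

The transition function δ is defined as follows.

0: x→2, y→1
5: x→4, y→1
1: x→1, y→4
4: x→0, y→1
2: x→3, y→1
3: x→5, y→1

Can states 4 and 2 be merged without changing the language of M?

Yes

Start with accepting vs non-accepting: {1} | {0,2,3,4,5}.
The partition is now stable with 2 blocks: {1} | {0,2,3,4,5}.
4 and 2 lie in the same block of the stable partition, so they are equivalent — no string distinguishes them.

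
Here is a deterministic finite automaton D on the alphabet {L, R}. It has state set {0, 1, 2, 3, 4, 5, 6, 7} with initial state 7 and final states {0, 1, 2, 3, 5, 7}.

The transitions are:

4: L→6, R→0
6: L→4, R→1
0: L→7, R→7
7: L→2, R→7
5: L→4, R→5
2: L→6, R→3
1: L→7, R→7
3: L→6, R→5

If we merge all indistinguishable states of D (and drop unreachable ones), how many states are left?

Every state is reachable, so we keep all 8.
P0 = {0,1,2,3,5,7} | {4,6}.
Split {0,1,2,3,5,7} by δ(·,L) → {0,1,7} and {2,3,5}.
On input L, block {0,1,7} splits into {0,1} and {7}.
Stable partition: {0,1} | {4,6} | {2,3,5} | {7} — 4 equivalence classes.

4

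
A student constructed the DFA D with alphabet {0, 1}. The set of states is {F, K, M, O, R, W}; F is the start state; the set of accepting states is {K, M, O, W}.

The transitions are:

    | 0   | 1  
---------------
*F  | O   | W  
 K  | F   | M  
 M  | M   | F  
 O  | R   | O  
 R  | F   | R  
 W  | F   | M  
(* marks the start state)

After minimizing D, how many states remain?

5

States {K} cannot be reached from the start state, so discard them.
Start with accepting vs non-accepting: {M,O,W} | {F,R}.
Split {M,O,W} by δ(·,0) → {O,W} and {M}.
Refine {O,W} on symbol 1: members go to different blocks, giving {W} and {O}.
Refine {F,R} on symbol 0: members go to different blocks, giving {F} and {R}.
The partition is now stable with 5 blocks: {W} | {F} | {M} | {O} | {R}.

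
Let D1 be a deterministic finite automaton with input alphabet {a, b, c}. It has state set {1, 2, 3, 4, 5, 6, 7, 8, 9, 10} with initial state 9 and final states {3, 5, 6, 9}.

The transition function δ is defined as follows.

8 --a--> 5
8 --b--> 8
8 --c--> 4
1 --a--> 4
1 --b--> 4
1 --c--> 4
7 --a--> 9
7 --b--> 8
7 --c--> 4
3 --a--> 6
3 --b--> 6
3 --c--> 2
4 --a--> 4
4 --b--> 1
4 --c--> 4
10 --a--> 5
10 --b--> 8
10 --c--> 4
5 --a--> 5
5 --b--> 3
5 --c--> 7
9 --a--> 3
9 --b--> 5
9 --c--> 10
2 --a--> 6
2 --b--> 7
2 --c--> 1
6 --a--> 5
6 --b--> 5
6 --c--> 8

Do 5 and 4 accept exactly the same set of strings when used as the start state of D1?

Every state is reachable, so we keep all 10.
Start with accepting vs non-accepting: {3,5,6,9} | {1,2,4,7,8,10}.
On input a, block {1,2,4,7,8,10} splits into {2,7,8,10} and {1,4}.
The partition is now stable with 3 blocks: {3,5,6,9} | {2,7,8,10} | {1,4}.
5 and 4 end up in different blocks, so they are distinguishable. For instance, the string 'ε' is accepted from only 5.

No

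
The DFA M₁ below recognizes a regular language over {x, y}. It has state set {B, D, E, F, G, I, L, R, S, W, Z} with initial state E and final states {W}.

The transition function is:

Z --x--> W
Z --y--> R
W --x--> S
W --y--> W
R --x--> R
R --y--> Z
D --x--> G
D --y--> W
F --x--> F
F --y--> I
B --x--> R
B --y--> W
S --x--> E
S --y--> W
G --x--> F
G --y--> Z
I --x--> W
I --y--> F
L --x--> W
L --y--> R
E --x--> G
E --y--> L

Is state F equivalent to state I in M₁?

No

Reachable states from the start: {E,F,G,I,L,R,S,W,Z}. Unreachable: {B,D} — drop them.
P0 = {W} | {E,F,G,I,L,R,S,Z}.
Refine {E,F,G,I,L,R,S,Z} on symbol x: members go to different blocks, giving {E,F,G,R,S} and {I,L,Z}.
Refine {E,F,G,R,S} on symbol y: members go to different blocks, giving {E,F,G,R} and {S}.
No further refinement is possible. Final partition (4 blocks): {W} | {E,F,G,R} | {I,L,Z} | {S}.
F and I end up in different blocks, so they are distinguishable. For instance, the string 'x' is accepted from only I.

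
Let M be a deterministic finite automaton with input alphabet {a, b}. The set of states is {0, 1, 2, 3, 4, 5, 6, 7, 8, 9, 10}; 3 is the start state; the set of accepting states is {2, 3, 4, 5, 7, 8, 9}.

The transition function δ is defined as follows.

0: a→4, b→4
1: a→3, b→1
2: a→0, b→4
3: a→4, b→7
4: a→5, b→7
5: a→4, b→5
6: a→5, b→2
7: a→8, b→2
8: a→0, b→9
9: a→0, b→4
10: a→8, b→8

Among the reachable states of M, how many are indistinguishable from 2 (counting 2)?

First remove the unreachable states {1,6,10}; 8 states remain.
P0 = {2,3,4,5,7,8,9} | {0}.
Split {2,3,4,5,7,8,9} by δ(·,a) → {3,4,5,7} and {2,8,9}.
Refine {3,4,5,7} on symbol a: members go to different blocks, giving {3,4,5} and {7}.
Refine {3,4,5} on symbol b: members go to different blocks, giving {3,4} and {5}.
Refine {3,4} on symbol a: members go to different blocks, giving {3} and {4}.
On input b, block {2,8,9} splits into {2,9} and {8}.
The partition is now stable with 7 blocks: {3} | {0} | {2,9} | {7} | {5} | {4} | {8}.
State 2 belongs to the block {2,9}, which has 2 states.

2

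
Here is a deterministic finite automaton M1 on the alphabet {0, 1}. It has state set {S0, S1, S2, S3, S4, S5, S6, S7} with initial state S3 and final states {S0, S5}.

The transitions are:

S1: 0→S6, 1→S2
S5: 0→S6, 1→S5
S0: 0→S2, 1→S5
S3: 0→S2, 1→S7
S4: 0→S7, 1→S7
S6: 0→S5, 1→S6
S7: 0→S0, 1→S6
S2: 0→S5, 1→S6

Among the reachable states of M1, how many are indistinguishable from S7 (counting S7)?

3

States {S1,S4} cannot be reached from the start state, so discard them.
Start with accepting vs non-accepting: {S0,S5} | {S2,S3,S6,S7}.
Refine {S2,S3,S6,S7} on symbol 0: members go to different blocks, giving {S2,S6,S7} and {S3}.
Stable partition: {S0,S5} | {S2,S6,S7} | {S3} — 3 equivalence classes.
The equivalence class containing S7 is {S2,S6,S7}, of size 3.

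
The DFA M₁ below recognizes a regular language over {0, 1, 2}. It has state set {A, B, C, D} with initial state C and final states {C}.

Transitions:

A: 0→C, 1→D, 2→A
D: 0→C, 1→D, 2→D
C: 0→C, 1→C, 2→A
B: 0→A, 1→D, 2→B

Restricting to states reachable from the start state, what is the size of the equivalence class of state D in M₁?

2

Reachable states from the start: {A,C,D}. Unreachable: {B} — drop them.
Initial partition by acceptance: {C} | {A,D}.
No further refinement is possible. Final partition (2 blocks): {C} | {A,D}.
State D belongs to the block {A,D}, which has 2 states.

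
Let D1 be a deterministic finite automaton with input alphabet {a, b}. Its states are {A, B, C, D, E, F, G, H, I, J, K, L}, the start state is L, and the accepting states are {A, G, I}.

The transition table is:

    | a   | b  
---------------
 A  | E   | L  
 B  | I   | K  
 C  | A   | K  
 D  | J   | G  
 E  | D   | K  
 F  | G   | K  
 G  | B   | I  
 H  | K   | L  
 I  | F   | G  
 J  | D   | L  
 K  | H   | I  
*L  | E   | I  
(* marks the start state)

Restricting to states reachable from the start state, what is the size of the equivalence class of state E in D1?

First remove the unreachable states {A,C}; 10 states remain.
P0 = {G,I} | {B,D,E,F,H,J,K,L}.
Refine {B,D,E,F,H,J,K,L} on symbol a: members go to different blocks, giving {D,E,H,J,K,L} and {B,F}.
Split {D,E,H,J,K,L} by δ(·,b) → {D,K,L} and {E,H,J}.
Stable partition: {G,I} | {D,K,L} | {B,F} | {E,H,J} — 4 equivalence classes.
The equivalence class containing E is {E,H,J}, of size 3.

3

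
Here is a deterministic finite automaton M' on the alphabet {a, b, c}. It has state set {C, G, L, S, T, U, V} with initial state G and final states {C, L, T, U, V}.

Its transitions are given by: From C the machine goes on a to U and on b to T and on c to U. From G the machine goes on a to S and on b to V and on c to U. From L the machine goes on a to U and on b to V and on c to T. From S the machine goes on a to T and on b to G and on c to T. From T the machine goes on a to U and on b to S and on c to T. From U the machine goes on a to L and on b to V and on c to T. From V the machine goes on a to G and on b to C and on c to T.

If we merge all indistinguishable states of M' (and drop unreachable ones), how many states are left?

6

Initial partition by acceptance: {C,L,T,U,V} | {G,S}.
Split {C,L,T,U,V} by δ(·,a) → {C,L,T,U} and {V}.
Split {C,L,T,U} by δ(·,b) → {L,U} and {C} and {T}.
On input a, block {G,S} splits into {G} and {S}.
The partition is now stable with 6 blocks: {L,U} | {G} | {V} | {C} | {T} | {S}.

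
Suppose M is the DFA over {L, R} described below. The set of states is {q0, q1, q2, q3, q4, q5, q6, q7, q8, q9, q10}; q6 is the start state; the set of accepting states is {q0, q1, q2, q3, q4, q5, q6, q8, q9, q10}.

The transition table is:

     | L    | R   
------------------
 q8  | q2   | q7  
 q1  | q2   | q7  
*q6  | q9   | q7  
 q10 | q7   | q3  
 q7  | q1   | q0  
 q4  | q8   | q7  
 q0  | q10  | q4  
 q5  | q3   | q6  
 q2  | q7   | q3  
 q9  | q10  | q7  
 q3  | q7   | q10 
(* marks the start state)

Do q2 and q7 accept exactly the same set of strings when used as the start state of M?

First remove the unreachable states {q5}; 10 states remain.
Start with accepting vs non-accepting: {q0,q1,q2,q3,q4,q6,q8,q9,q10} | {q7}.
Refine {q0,q1,q2,q3,q4,q6,q8,q9,q10} on symbol L: members go to different blocks, giving {q0,q1,q4,q6,q8,q9} and {q2,q3,q10}.
On input L, block {q0,q1,q4,q6,q8,q9} splits into {q0,q1,q8,q9} and {q4,q6}.
On input R, block {q0,q1,q8,q9} splits into {q1,q8,q9} and {q0}.
The partition is now stable with 5 blocks: {q1,q8,q9} | {q7} | {q2,q3,q10} | {q4,q6} | {q0}.
q2 and q7 end up in different blocks, so they are distinguishable. For instance, the string 'ε' is accepted from only q2.

No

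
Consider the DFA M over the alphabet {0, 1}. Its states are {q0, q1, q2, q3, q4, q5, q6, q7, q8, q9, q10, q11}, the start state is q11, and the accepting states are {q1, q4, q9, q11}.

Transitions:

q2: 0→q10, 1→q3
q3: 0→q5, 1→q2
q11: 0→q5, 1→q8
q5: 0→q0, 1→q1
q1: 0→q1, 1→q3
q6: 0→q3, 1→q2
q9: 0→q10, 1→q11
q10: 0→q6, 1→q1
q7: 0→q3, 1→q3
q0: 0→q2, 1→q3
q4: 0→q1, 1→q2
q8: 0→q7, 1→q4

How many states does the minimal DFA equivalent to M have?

5

Reachable states from the start: {q0,q1,q2,q3,q4,q5,q6,q7,q8,q10,q11}. Unreachable: {q9} — drop them.
P0 = {q1,q4,q11} | {q0,q2,q3,q5,q6,q7,q8,q10}.
Refine {q1,q4,q11} on symbol 0: members go to different blocks, giving {q1,q4} and {q11}.
Refine {q0,q2,q3,q5,q6,q7,q8,q10} on symbol 1: members go to different blocks, giving {q0,q2,q3,q6,q7} and {q5,q8,q10}.
Split {q0,q2,q3,q6,q7} by δ(·,0) → {q0,q6,q7} and {q2,q3}.
No further refinement is possible. Final partition (5 blocks): {q1,q4} | {q0,q6,q7} | {q11} | {q5,q8,q10} | {q2,q3}.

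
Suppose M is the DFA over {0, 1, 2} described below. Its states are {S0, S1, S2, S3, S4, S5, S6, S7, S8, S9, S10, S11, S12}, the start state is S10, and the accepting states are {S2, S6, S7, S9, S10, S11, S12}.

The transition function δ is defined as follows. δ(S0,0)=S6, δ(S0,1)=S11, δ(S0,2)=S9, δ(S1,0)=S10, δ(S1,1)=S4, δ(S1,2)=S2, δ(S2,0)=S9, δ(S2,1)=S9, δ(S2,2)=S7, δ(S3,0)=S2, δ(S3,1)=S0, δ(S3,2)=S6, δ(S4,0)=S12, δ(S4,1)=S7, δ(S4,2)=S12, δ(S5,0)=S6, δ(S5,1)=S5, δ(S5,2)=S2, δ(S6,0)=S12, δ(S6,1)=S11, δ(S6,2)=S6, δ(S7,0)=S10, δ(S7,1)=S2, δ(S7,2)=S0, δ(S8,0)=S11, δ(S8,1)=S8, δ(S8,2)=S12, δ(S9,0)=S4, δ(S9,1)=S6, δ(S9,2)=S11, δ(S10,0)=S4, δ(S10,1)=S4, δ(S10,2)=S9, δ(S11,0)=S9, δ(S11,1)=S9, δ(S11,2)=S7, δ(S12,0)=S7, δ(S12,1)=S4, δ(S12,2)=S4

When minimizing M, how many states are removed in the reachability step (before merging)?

4

No path from S10 leads to S1, S3, S5, S8; the other 9 states are all reachable.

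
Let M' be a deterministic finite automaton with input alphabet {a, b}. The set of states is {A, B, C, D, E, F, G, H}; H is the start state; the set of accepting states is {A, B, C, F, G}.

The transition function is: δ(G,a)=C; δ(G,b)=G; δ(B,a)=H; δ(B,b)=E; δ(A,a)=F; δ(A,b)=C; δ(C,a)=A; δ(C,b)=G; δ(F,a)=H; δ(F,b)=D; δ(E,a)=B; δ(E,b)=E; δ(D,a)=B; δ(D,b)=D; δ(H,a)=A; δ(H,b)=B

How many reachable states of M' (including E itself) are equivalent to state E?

All states are reachable from the start state.
Start with accepting vs non-accepting: {A,B,C,F,G} | {D,E,H}.
Refine {A,B,C,F,G} on symbol a: members go to different blocks, giving {A,C,G} and {B,F}.
On input a, block {A,C,G} splits into {C,G} and {A}.
On input a, block {C,G} splits into {C} and {G}.
Refine {D,E,H} on symbol a: members go to different blocks, giving {D,E} and {H}.
Stable partition: {C} | {D,E} | {B,F} | {A} | {G} | {H} — 6 equivalence classes.
State E belongs to the block {D,E}, which has 2 states.

2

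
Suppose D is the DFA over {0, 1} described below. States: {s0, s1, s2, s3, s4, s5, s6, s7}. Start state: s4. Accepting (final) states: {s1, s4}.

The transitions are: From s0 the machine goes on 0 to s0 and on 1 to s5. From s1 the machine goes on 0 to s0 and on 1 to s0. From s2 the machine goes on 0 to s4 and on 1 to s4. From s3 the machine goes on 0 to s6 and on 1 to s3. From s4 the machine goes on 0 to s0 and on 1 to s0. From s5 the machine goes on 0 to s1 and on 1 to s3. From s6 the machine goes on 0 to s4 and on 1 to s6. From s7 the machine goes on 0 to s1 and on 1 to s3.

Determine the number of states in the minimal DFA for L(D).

Reachable states from the start: {s0,s1,s3,s4,s5,s6}. Unreachable: {s2,s7} — drop them.
Initial partition by acceptance: {s1,s4} | {s0,s3,s5,s6}.
Split {s0,s3,s5,s6} by δ(·,0) → {s0,s3} and {s5,s6}.
Refine {s0,s3} on symbol 0: members go to different blocks, giving {s0} and {s3}.
Refine {s5,s6} on symbol 1: members go to different blocks, giving {s5} and {s6}.
Stable partition: {s1,s4} | {s0} | {s5} | {s3} | {s6} — 5 equivalence classes.

5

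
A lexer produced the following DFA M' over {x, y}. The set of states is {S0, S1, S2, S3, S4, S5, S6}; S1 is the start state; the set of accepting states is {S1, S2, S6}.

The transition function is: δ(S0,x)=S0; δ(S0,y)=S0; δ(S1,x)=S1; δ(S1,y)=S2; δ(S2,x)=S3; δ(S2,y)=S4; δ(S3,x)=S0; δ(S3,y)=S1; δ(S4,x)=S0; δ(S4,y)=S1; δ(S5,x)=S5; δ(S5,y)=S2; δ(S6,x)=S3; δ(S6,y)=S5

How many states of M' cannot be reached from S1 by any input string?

BFS from S1 reaches {S0, S1, S2, S3, S4}; the 2 state(s) S5, S6 are never visited.

2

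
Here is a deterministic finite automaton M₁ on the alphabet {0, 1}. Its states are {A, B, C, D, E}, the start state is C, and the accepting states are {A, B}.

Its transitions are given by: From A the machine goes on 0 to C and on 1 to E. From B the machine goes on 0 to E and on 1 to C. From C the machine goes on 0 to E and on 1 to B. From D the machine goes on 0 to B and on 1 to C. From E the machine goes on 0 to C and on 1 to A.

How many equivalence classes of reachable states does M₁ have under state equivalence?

2

Reachable states from the start: {A,B,C,E}. Unreachable: {D} — drop them.
Initial partition by acceptance: {A,B} | {C,E}.
No further refinement is possible. Final partition (2 blocks): {A,B} | {C,E}.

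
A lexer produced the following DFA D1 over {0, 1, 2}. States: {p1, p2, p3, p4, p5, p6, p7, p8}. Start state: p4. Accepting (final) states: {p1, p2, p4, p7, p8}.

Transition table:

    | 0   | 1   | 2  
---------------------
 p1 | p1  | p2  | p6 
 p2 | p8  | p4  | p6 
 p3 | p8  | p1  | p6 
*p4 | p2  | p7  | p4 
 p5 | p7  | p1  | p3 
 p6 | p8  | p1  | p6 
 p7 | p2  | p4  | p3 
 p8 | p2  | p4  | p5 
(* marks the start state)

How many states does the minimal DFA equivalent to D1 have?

All states are reachable from the start state.
Initial partition by acceptance: {p1,p2,p4,p7,p8} | {p3,p5,p6}.
On input 2, block {p1,p2,p4,p7,p8} splits into {p1,p2,p7,p8} and {p4}.
Split {p1,p2,p7,p8} by δ(·,1) → {p2,p7,p8} and {p1}.
The partition is now stable with 4 blocks: {p2,p7,p8} | {p3,p5,p6} | {p4} | {p1}.

4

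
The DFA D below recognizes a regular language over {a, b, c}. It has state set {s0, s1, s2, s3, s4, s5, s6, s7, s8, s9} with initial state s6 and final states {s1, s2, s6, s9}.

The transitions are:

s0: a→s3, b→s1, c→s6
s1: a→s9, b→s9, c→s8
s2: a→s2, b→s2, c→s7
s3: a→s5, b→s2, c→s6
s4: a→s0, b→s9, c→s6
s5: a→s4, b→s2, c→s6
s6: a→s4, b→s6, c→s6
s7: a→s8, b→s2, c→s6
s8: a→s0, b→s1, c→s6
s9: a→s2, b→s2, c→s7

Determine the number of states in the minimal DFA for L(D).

P0 = {s1,s2,s6,s9} | {s0,s3,s4,s5,s7,s8}.
Refine {s1,s2,s6,s9} on symbol a: members go to different blocks, giving {s1,s2,s9} and {s6}.
Stable partition: {s1,s2,s9} | {s0,s3,s4,s5,s7,s8} | {s6} — 3 equivalence classes.

3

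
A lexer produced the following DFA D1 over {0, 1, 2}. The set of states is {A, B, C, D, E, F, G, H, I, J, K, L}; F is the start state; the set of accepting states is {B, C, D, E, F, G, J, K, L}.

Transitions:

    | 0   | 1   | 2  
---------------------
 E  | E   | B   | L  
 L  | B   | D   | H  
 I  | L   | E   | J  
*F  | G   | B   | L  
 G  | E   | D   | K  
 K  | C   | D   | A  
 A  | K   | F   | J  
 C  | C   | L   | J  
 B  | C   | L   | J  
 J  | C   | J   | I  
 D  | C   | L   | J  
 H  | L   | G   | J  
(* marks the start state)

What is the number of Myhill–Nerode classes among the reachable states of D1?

P0 = {B,C,D,E,F,G,J,K,L} | {A,H,I}.
Refine {B,C,D,E,F,G,J,K,L} on symbol 2: members go to different blocks, giving {B,C,D,E,F,G} and {J,K,L}.
Refine {B,C,D,E,F,G} on symbol 1: members go to different blocks, giving {B,C,D} and {E,F,G}.
Refine {J,K,L} on symbol 1: members go to different blocks, giving {K,L} and {J}.
The partition is now stable with 5 blocks: {B,C,D} | {A,H,I} | {K,L} | {E,F,G} | {J}.

5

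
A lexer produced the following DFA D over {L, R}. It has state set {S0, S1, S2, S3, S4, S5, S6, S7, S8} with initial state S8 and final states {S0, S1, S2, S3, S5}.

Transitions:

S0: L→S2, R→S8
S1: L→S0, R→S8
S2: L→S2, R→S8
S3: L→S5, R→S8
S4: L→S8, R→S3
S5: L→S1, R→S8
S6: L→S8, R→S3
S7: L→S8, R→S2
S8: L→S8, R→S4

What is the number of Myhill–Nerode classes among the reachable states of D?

3

Reachable states from the start: {S0,S1,S2,S3,S4,S5,S8}. Unreachable: {S6,S7} — drop them.
Start with accepting vs non-accepting: {S0,S1,S2,S3,S5} | {S4,S8}.
Refine {S4,S8} on symbol R: members go to different blocks, giving {S4} and {S8}.
Stable partition: {S0,S1,S2,S3,S5} | {S4} | {S8} — 3 equivalence classes.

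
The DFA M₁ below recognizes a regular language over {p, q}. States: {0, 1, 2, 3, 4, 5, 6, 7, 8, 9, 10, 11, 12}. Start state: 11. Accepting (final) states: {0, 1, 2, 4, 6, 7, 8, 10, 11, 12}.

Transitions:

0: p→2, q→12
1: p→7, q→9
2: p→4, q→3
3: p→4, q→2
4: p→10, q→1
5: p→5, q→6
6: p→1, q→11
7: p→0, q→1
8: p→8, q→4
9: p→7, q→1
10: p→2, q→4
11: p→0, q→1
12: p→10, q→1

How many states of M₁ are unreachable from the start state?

3

Starting at 11 and following transitions, the reachable set is {0, 1, 2, 3, 4, 7, 9, 10, 11, 12}. That leaves 5, 6, 8 unreachable — 3 in total.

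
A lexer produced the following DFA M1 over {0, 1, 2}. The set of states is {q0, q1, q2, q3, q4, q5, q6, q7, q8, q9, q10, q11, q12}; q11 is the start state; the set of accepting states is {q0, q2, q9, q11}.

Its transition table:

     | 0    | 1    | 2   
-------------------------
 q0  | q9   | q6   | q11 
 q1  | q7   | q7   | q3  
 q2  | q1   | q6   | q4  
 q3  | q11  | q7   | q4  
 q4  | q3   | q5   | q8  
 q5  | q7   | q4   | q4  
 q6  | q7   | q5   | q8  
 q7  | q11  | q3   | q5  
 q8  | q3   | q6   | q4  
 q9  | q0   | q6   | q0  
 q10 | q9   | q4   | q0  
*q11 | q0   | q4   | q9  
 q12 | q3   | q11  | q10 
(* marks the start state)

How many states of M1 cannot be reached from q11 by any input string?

No path from q11 leads to q1, q2, q10, q12; the other 9 states are all reachable.

4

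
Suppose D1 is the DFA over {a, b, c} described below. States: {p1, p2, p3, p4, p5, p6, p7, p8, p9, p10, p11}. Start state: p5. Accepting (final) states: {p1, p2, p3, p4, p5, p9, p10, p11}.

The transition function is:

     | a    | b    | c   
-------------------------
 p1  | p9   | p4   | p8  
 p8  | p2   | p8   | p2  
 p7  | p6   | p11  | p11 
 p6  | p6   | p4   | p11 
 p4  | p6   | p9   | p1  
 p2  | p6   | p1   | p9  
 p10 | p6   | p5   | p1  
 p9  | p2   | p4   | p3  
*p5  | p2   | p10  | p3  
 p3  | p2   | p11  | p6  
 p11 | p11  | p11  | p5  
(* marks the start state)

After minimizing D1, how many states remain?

States {p7} cannot be reached from the start state, so discard them.
Initial partition by acceptance: {p1,p2,p3,p4,p5,p9,p10,p11} | {p6,p8}.
On input a, block {p1,p2,p3,p4,p5,p9,p10,p11} splits into {p1,p3,p5,p9,p11} and {p2,p4,p10}.
On input a, block {p1,p3,p5,p9,p11} splits into {p3,p5,p9} and {p1,p11}.
On input b, block {p3,p5,p9} splits into {p5,p9} and {p3}.
Split {p6,p8} by δ(·,a) → {p6} and {p8}.
On input b, block {p2,p4,p10} splits into {p4,p10} and {p2}.
Split {p1,p11} by δ(·,a) → {p1} and {p11}.
No further refinement is possible. Final partition (8 blocks): {p5,p9} | {p6} | {p4,p10} | {p1} | {p3} | {p8} | {p2} | {p11}.

8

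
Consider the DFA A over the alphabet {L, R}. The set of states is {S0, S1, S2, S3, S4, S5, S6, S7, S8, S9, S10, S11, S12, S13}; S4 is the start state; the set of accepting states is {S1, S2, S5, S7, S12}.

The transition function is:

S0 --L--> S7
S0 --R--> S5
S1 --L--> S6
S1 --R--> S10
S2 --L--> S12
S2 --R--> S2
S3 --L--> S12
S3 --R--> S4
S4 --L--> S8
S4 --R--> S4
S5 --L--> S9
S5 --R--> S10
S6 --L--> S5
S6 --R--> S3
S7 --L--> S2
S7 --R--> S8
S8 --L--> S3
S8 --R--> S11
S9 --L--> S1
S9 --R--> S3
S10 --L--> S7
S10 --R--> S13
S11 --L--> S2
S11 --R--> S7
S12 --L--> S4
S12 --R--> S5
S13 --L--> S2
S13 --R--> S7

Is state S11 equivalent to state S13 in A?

Yes

First remove the unreachable states {S0}; 13 states remain.
Initial partition by acceptance: {S1,S2,S5,S7,S12} | {S3,S4,S6,S8,S9,S10,S11,S13}.
Split {S1,S2,S5,S7,S12} by δ(·,L) → {S1,S5,S12} and {S2,S7}.
Split {S1,S5,S12} by δ(·,R) → {S1,S5} and {S12}.
Split {S3,S4,S6,S8,S9,S10,S11,S13} by δ(·,L) → {S10,S11,S13} and {S4,S8} and {S6,S9} and {S3}.
Refine {S10,S11,S13} on symbol R: members go to different blocks, giving {S11,S13} and {S10}.
On input L, block {S2,S7} splits into {S2} and {S7}.
On input L, block {S4,S8} splits into {S4} and {S8}.
No further refinement is possible. Final partition (10 blocks): {S1,S5} | {S11,S13} | {S2} | {S12} | {S4} | {S6,S9} | {S3} | {S10} | {S7} | {S8}.
S11 and S13 lie in the same block of the stable partition, so they are equivalent — no string distinguishes them.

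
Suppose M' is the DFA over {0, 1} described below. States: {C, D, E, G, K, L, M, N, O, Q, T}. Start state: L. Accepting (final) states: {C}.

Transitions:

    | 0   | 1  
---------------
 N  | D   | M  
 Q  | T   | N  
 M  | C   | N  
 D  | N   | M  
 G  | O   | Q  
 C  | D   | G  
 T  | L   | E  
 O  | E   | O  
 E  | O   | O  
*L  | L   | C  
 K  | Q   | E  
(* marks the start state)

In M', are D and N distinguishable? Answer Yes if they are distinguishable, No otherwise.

No

Reachable states from the start: {C,D,E,G,L,M,N,O,Q,T}. Unreachable: {K} — drop them.
Initial partition by acceptance: {C} | {D,E,G,L,M,N,O,Q,T}.
Split {D,E,G,L,M,N,O,Q,T} by δ(·,0) → {D,E,G,L,N,O,Q,T} and {M}.
Split {D,E,G,L,N,O,Q,T} by δ(·,1) → {E,G,O,Q,T} and {D,N} and {L}.
Split {E,G,O,Q,T} by δ(·,0) → {E,G,O,Q} and {T}.
On input 0, block {E,G,O,Q} splits into {E,G,O} and {Q}.
Refine {E,G,O} on symbol 1: members go to different blocks, giving {E,O} and {G}.
The partition is now stable with 8 blocks: {C} | {E,O} | {M} | {D,N} | {L} | {T} | {Q} | {G}.
D and N lie in the same block of the stable partition, so they are equivalent — no string distinguishes them.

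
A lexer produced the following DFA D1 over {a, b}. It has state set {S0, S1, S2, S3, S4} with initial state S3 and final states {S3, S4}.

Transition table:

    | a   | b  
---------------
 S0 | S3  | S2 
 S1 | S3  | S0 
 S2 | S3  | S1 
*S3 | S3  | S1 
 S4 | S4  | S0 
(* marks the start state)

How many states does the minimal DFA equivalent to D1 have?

First remove the unreachable states {S4}; 4 states remain.
P0 = {S3} | {S0,S1,S2}.
The partition is now stable with 2 blocks: {S3} | {S0,S1,S2}.

2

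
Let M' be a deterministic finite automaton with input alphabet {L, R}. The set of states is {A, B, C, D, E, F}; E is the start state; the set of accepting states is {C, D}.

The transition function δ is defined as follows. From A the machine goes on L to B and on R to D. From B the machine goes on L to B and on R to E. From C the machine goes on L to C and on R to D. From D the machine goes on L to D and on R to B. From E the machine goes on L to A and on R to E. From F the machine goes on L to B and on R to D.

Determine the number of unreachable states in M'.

Starting at E and following transitions, the reachable set is {A, B, D, E}. That leaves C, F unreachable — 2 in total.

2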